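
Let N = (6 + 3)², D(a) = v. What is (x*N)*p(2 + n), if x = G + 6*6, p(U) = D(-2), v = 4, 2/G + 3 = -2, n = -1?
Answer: 57672/5 ≈ 11534.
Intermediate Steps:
G = -⅖ (G = 2/(-3 - 2) = 2/(-5) = 2*(-⅕) = -⅖ ≈ -0.40000)
D(a) = 4
p(U) = 4
N = 81 (N = 9² = 81)
x = 178/5 (x = -⅖ + 6*6 = -⅖ + 36 = 178/5 ≈ 35.600)
(x*N)*p(2 + n) = ((178/5)*81)*4 = (14418/5)*4 = 57672/5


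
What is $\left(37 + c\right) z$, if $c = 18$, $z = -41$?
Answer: $-2255$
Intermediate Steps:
$\left(37 + c\right) z = \left(37 + 18\right) \left(-41\right) = 55 \left(-41\right) = -2255$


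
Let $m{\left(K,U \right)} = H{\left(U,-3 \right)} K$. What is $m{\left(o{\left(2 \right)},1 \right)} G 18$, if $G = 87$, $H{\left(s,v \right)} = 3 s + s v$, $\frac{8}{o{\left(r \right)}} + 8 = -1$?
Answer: $0$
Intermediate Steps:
$o{\left(r \right)} = - \frac{8}{9}$ ($o{\left(r \right)} = \frac{8}{-8 - 1} = \frac{8}{-9} = 8 \left(- \frac{1}{9}\right) = - \frac{8}{9}$)
$m{\left(K,U \right)} = 0$ ($m{\left(K,U \right)} = U \left(3 - 3\right) K = U 0 K = 0 K = 0$)
$m{\left(o{\left(2 \right)},1 \right)} G 18 = 0 \cdot 87 \cdot 18 = 0 \cdot 18 = 0$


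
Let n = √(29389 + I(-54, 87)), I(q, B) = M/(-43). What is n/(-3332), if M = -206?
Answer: -3*√6038791/143276 ≈ -0.051454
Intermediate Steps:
I(q, B) = 206/43 (I(q, B) = -206/(-43) = -206*(-1/43) = 206/43)
n = 3*√6038791/43 (n = √(29389 + 206/43) = √(1263933/43) = 3*√6038791/43 ≈ 171.45)
n/(-3332) = (3*√6038791/43)/(-3332) = (3*√6038791/43)*(-1/3332) = -3*√6038791/143276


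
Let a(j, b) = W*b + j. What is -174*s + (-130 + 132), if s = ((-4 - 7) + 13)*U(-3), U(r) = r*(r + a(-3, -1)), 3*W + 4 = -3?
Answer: -3826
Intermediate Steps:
W = -7/3 (W = -4/3 + (⅓)*(-3) = -4/3 - 1 = -7/3 ≈ -2.3333)
a(j, b) = j - 7*b/3 (a(j, b) = -7*b/3 + j = j - 7*b/3)
U(r) = r*(-⅔ + r) (U(r) = r*(r + (-3 - 7/3*(-1))) = r*(r + (-3 + 7/3)) = r*(r - ⅔) = r*(-⅔ + r))
s = 22 (s = ((-4 - 7) + 13)*((⅓)*(-3)*(-2 + 3*(-3))) = (-11 + 13)*((⅓)*(-3)*(-2 - 9)) = 2*((⅓)*(-3)*(-11)) = 2*11 = 22)
-174*s + (-130 + 132) = -174*22 + (-130 + 132) = -3828 + 2 = -3826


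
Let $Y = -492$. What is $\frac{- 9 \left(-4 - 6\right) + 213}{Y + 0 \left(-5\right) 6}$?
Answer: $- \frac{101}{164} \approx -0.61585$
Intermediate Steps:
$\frac{- 9 \left(-4 - 6\right) + 213}{Y + 0 \left(-5\right) 6} = \frac{- 9 \left(-4 - 6\right) + 213}{-492 + 0 \left(-5\right) 6} = \frac{\left(-9\right) \left(-10\right) + 213}{-492 + 0 \cdot 6} = \frac{90 + 213}{-492 + 0} = \frac{303}{-492} = 303 \left(- \frac{1}{492}\right) = - \frac{101}{164}$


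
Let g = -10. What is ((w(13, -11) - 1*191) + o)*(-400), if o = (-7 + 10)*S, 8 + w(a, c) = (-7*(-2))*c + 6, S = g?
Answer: 150800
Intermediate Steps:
S = -10
w(a, c) = -2 + 14*c (w(a, c) = -8 + ((-7*(-2))*c + 6) = -8 + (14*c + 6) = -8 + (6 + 14*c) = -2 + 14*c)
o = -30 (o = (-7 + 10)*(-10) = 3*(-10) = -30)
((w(13, -11) - 1*191) + o)*(-400) = (((-2 + 14*(-11)) - 1*191) - 30)*(-400) = (((-2 - 154) - 191) - 30)*(-400) = ((-156 - 191) - 30)*(-400) = (-347 - 30)*(-400) = -377*(-400) = 150800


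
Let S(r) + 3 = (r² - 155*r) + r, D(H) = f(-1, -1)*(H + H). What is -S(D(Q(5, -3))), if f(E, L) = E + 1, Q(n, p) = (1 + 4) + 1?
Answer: 3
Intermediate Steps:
Q(n, p) = 6 (Q(n, p) = 5 + 1 = 6)
f(E, L) = 1 + E
D(H) = 0 (D(H) = (1 - 1)*(H + H) = 0*(2*H) = 0)
S(r) = -3 + r² - 154*r (S(r) = -3 + ((r² - 155*r) + r) = -3 + (r² - 154*r) = -3 + r² - 154*r)
-S(D(Q(5, -3))) = -(-3 + 0² - 154*0) = -(-3 + 0 + 0) = -1*(-3) = 3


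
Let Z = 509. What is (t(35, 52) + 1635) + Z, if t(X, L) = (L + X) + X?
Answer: 2266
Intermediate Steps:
t(X, L) = L + 2*X
(t(35, 52) + 1635) + Z = ((52 + 2*35) + 1635) + 509 = ((52 + 70) + 1635) + 509 = (122 + 1635) + 509 = 1757 + 509 = 2266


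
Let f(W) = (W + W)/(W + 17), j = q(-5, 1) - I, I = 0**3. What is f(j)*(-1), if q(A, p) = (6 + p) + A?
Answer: -4/19 ≈ -0.21053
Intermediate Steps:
q(A, p) = 6 + A + p
I = 0
j = 2 (j = (6 - 5 + 1) - 1*0 = 2 + 0 = 2)
f(W) = 2*W/(17 + W) (f(W) = (2*W)/(17 + W) = 2*W/(17 + W))
f(j)*(-1) = (2*2/(17 + 2))*(-1) = (2*2/19)*(-1) = (2*2*(1/19))*(-1) = (4/19)*(-1) = -4/19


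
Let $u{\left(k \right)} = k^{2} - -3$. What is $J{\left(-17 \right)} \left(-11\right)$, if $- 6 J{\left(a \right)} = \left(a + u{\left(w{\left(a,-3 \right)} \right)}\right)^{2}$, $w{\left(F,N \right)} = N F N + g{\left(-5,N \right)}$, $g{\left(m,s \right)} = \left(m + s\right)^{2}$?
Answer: $\frac{687727139}{6} \approx 1.1462 \cdot 10^{8}$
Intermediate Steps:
$w{\left(F,N \right)} = \left(-5 + N\right)^{2} + F N^{2}$ ($w{\left(F,N \right)} = N F N + \left(-5 + N\right)^{2} = F N N + \left(-5 + N\right)^{2} = F N^{2} + \left(-5 + N\right)^{2} = \left(-5 + N\right)^{2} + F N^{2}$)
$u{\left(k \right)} = 3 + k^{2}$ ($u{\left(k \right)} = k^{2} + 3 = 3 + k^{2}$)
$J{\left(a \right)} = - \frac{\left(3 + a + \left(64 + 9 a\right)^{2}\right)^{2}}{6}$ ($J{\left(a \right)} = - \frac{\left(a + \left(3 + \left(\left(-5 - 3\right)^{2} + a \left(-3\right)^{2}\right)^{2}\right)\right)^{2}}{6} = - \frac{\left(a + \left(3 + \left(\left(-8\right)^{2} + a 9\right)^{2}\right)\right)^{2}}{6} = - \frac{\left(a + \left(3 + \left(64 + 9 a\right)^{2}\right)\right)^{2}}{6} = - \frac{\left(3 + a + \left(64 + 9 a\right)^{2}\right)^{2}}{6}$)
$J{\left(-17 \right)} \left(-11\right) = - \frac{\left(3 - 17 + \left(64 + 9 \left(-17\right)\right)^{2}\right)^{2}}{6} \left(-11\right) = - \frac{\left(3 - 17 + \left(64 - 153\right)^{2}\right)^{2}}{6} \left(-11\right) = - \frac{\left(3 - 17 + \left(-89\right)^{2}\right)^{2}}{6} \left(-11\right) = - \frac{\left(3 - 17 + 7921\right)^{2}}{6} \left(-11\right) = - \frac{7907^{2}}{6} \left(-11\right) = \left(- \frac{1}{6}\right) 62520649 \left(-11\right) = \left(- \frac{62520649}{6}\right) \left(-11\right) = \frac{687727139}{6}$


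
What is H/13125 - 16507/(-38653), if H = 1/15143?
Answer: 3280797239278/7682356224375 ≈ 0.42706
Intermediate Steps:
H = 1/15143 ≈ 6.6037e-5
H/13125 - 16507/(-38653) = (1/15143)/13125 - 16507/(-38653) = (1/15143)*(1/13125) - 16507*(-1/38653) = 1/198751875 + 16507/38653 = 3280797239278/7682356224375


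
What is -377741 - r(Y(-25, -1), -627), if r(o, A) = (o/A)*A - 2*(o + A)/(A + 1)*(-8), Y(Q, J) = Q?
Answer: -118230324/313 ≈ -3.7773e+5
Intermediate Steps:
r(o, A) = o + 16*(A + o)/(1 + A) (r(o, A) = o - 2*(A + o)/(1 + A)*(-8) = o + 16*(A + o)/(1 + A))
-377741 - r(Y(-25, -1), -627) = -377741 - (16*(-627) + 17*(-25) - 627*(-25))/(1 - 627) = -377741 - (-10032 - 425 + 15675)/(-626) = -377741 - (-1)*5218/626 = -377741 - 1*(-2609/313) = -377741 + 2609/313 = -118230324/313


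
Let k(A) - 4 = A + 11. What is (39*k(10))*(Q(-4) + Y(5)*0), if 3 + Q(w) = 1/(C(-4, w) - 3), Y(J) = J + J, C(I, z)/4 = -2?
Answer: -33150/11 ≈ -3013.6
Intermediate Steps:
C(I, z) = -8 (C(I, z) = 4*(-2) = -8)
k(A) = 15 + A (k(A) = 4 + (A + 11) = 4 + (11 + A) = 15 + A)
Y(J) = 2*J
Q(w) = -34/11 (Q(w) = -3 + 1/(-8 - 3) = -3 + 1/(-11) = -3 - 1/11 = -34/11)
(39*k(10))*(Q(-4) + Y(5)*0) = (39*(15 + 10))*(-34/11 + (2*5)*0) = (39*25)*(-34/11 + 10*0) = 975*(-34/11 + 0) = 975*(-34/11) = -33150/11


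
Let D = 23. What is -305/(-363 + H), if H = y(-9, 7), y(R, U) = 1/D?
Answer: 7015/8348 ≈ 0.84032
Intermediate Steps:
y(R, U) = 1/23
H = 1/23 ≈ 0.043478
-305/(-363 + H) = -305/(-363 + 1/23) = -305/(-8348/23) = -305*(-23/8348) = 7015/8348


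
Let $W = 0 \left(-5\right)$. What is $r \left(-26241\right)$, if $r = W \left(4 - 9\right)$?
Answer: $0$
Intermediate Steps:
$W = 0$
$r = 0$ ($r = 0 \left(4 - 9\right) = 0 \left(-5\right) = 0$)
$r \left(-26241\right) = 0 \left(-26241\right) = 0$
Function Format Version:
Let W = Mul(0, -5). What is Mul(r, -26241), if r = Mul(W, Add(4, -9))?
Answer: 0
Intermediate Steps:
W = 0
r = 0 (r = Mul(0, Add(4, -9)) = Mul(0, -5) = 0)
Mul(r, -26241) = Mul(0, -26241) = 0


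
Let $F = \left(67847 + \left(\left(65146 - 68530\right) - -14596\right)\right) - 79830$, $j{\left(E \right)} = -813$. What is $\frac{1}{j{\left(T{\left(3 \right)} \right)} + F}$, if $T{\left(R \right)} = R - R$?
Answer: $- \frac{1}{1584} \approx -0.00063131$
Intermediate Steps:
$T{\left(R \right)} = 0$
$F = -771$ ($F = \left(67847 + \left(-3384 + 14596\right)\right) - 79830 = \left(67847 + 11212\right) - 79830 = 79059 - 79830 = -771$)
$\frac{1}{j{\left(T{\left(3 \right)} \right)} + F} = \frac{1}{-813 - 771} = \frac{1}{-1584} = - \frac{1}{1584}$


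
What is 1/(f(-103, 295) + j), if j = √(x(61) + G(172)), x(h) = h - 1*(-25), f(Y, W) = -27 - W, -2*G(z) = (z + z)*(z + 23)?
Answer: -161/68569 - I*√33454/137138 ≈ -0.002348 - 0.0013337*I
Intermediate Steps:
G(z) = -z*(23 + z) (G(z) = -(z + z)*(z + 23)/2 = -2*z*(23 + z)/2 = -z*(23 + z))
x(h) = 25 + h (x(h) = h + 25 = 25 + h)
j = I*√33454 (j = √((25 + 61) - 1*172*(23 + 172)) = √(86 - 1*172*195) = √(86 - 33540) = √(-33454) = I*√33454 ≈ 182.9*I)
1/(f(-103, 295) + j) = 1/((-27 - 1*295) + I*√33454) = 1/((-27 - 295) + I*√33454) = 1/(-322 + I*√33454)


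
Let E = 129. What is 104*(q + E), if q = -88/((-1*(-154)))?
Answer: 93496/7 ≈ 13357.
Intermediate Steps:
q = -4/7 (q = -88/154 = -88*1/154 = -4/7 ≈ -0.57143)
104*(q + E) = 104*(-4/7 + 129) = 104*(899/7) = 93496/7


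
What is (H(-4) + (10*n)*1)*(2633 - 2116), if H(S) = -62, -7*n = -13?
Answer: -157168/7 ≈ -22453.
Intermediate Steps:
n = 13/7 (n = -⅐*(-13) = 13/7 ≈ 1.8571)
(H(-4) + (10*n)*1)*(2633 - 2116) = (-62 + (10*(13/7))*1)*(2633 - 2116) = (-62 + (130/7)*1)*517 = (-62 + 130/7)*517 = -304/7*517 = -157168/7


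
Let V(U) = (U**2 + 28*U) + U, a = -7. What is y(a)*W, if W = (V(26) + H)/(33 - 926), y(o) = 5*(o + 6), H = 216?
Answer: 8230/893 ≈ 9.2161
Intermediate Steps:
V(U) = U**2 + 29*U
y(o) = 30 + 5*o (y(o) = 5*(6 + o) = 30 + 5*o)
W = -1646/893 (W = (26*(29 + 26) + 216)/(33 - 926) = (26*55 + 216)/(-893) = (1430 + 216)*(-1/893) = 1646*(-1/893) = -1646/893 ≈ -1.8432)
y(a)*W = (30 + 5*(-7))*(-1646/893) = (30 - 35)*(-1646/893) = -5*(-1646/893) = 8230/893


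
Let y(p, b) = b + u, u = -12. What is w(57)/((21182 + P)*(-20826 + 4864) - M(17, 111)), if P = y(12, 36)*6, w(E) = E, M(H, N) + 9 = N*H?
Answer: -57/340407490 ≈ -1.6745e-7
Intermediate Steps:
M(H, N) = -9 + H*N (M(H, N) = -9 + N*H = -9 + H*N)
y(p, b) = -12 + b (y(p, b) = b - 12 = -12 + b)
P = 144 (P = (-12 + 36)*6 = 24*6 = 144)
w(57)/((21182 + P)*(-20826 + 4864) - M(17, 111)) = 57/((21182 + 144)*(-20826 + 4864) - (-9 + 17*111)) = 57/(21326*(-15962) - (-9 + 1887)) = 57/(-340405612 - 1*1878) = 57/(-340405612 - 1878) = 57/(-340407490) = 57*(-1/340407490) = -57/340407490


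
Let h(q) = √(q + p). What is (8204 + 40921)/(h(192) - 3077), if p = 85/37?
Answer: -1864277375/116768728 - 16375*√265993/116768728 ≈ -16.038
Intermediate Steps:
p = 85/37 (p = 85*(1/37) = 85/37 ≈ 2.2973)
h(q) = √(85/37 + q) (h(q) = √(q + 85/37) = √(85/37 + q))
(8204 + 40921)/(h(192) - 3077) = (8204 + 40921)/(√(3145 + 1369*192)/37 - 3077) = 49125/(√(3145 + 262848)/37 - 3077) = 49125/(√265993/37 - 3077) = 49125/(-3077 + √265993/37)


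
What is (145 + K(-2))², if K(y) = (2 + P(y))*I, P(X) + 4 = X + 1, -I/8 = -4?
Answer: 2401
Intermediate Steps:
I = 32 (I = -8*(-4) = 32)
P(X) = -3 + X (P(X) = -4 + (X + 1) = -4 + (1 + X) = -3 + X)
K(y) = -32 + 32*y (K(y) = (2 + (-3 + y))*32 = (-1 + y)*32 = -32 + 32*y)
(145 + K(-2))² = (145 + (-32 + 32*(-2)))² = (145 + (-32 - 64))² = (145 - 96)² = 49² = 2401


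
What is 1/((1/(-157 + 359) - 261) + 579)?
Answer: 202/64237 ≈ 0.0031446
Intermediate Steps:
1/((1/(-157 + 359) - 261) + 579) = 1/((1/202 - 261) + 579) = 1/(-52721/202 + 579) = 1/(64237/202) = 202/64237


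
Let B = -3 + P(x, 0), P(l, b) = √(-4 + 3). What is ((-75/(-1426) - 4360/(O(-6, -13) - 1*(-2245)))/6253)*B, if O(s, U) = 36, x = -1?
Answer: 18138855/20339170618 - 6046285*I/20339170618 ≈ 0.00089182 - 0.00029727*I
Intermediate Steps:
P(l, b) = I (P(l, b) = √(-1) = I)
B = -3 + I ≈ -3.0 + 1.0*I
((-75/(-1426) - 4360/(O(-6, -13) - 1*(-2245)))/6253)*B = ((-75/(-1426) - 4360/(36 - 1*(-2245)))/6253)*(-3 + I) = ((-75*(-1/1426) - 4360/(36 + 2245))*(1/6253))*(-3 + I) = ((75/1426 - 4360/2281)*(1/6253))*(-3 + I) = (-6046285/3252706*1/6253)*(-3 + I) = -6046285*(-3 + I)/20339170618 = 18138855/20339170618 - 6046285*I/20339170618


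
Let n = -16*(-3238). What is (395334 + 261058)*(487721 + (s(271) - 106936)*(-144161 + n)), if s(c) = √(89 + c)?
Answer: 6482755901090568 - 363718622256*√10 ≈ 6.4816e+15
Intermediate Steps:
n = 51808
(395334 + 261058)*(487721 + (s(271) - 106936)*(-144161 + n)) = (395334 + 261058)*(487721 + (√(89 + 271) - 106936)*(-144161 + 51808)) = 656392*(487721 + (√360 - 106936)*(-92353)) = 656392*(487721 + (6*√10 - 106936)*(-92353)) = 656392*(487721 + (-106936 + 6*√10)*(-92353)) = 656392*(487721 + (9875860408 - 554118*√10)) = 656392*(9876348129 - 554118*√10) = 6482755901090568 - 363718622256*√10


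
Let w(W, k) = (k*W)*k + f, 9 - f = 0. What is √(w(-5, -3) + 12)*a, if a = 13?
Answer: 26*I*√6 ≈ 63.687*I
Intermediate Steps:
f = 9 (f = 9 - 1*0 = 9 + 0 = 9)
w(W, k) = 9 + W*k² (w(W, k) = (k*W)*k + 9 = (W*k)*k + 9 = W*k² + 9 = 9 + W*k²)
√(w(-5, -3) + 12)*a = √((9 - 5*(-3)²) + 12)*13 = √((9 - 5*9) + 12)*13 = √((9 - 45) + 12)*13 = √(-36 + 12)*13 = √(-24)*13 = (2*I*√6)*13 = 26*I*√6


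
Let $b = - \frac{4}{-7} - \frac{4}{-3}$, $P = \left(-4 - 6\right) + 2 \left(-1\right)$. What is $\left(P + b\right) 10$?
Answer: $- \frac{2120}{21} \approx -100.95$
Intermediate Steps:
$P = -12$ ($P = \left(-4 - 6\right) - 2 = -10 - 2 = -12$)
$b = \frac{40}{21}$ ($b = \left(-4\right) \left(- \frac{1}{7}\right) - - \frac{4}{3} = \frac{4}{7} + \frac{4}{3} = \frac{40}{21} \approx 1.9048$)
$\left(P + b\right) 10 = \left(-12 + \frac{40}{21}\right) 10 = \left(- \frac{212}{21}\right) 10 = - \frac{2120}{21}$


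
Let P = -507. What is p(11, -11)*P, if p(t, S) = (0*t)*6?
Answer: 0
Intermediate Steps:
p(t, S) = 0 (p(t, S) = 0*6 = 0)
p(11, -11)*P = 0*(-507) = 0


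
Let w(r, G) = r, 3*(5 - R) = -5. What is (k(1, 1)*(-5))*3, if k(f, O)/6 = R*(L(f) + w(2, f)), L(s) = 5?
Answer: -4200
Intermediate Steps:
R = 20/3 (R = 5 - ⅓*(-5) = 5 + 5/3 = 20/3 ≈ 6.6667)
k(f, O) = 280 (k(f, O) = 6*(20*(5 + 2)/3) = 6*((20/3)*7) = 6*(140/3) = 280)
(k(1, 1)*(-5))*3 = (280*(-5))*3 = -1400*3 = -4200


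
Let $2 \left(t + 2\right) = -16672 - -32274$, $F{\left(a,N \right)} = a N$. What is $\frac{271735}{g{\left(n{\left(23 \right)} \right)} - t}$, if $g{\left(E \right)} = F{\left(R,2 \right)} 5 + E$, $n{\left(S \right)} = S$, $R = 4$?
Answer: $- \frac{271735}{7736} \approx -35.126$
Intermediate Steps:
$F{\left(a,N \right)} = N a$
$g{\left(E \right)} = 40 + E$ ($g{\left(E \right)} = 2 \cdot 4 \cdot 5 + E = 8 \cdot 5 + E = 40 + E$)
$t = 7799$ ($t = -2 + \frac{-16672 - -32274}{2} = -2 + \frac{-16672 + 32274}{2} = -2 + \frac{1}{2} \cdot 15602 = -2 + 7801 = 7799$)
$\frac{271735}{g{\left(n{\left(23 \right)} \right)} - t} = \frac{271735}{\left(40 + 23\right) - 7799} = \frac{271735}{63 - 7799} = \frac{271735}{-7736} = 271735 \left(- \frac{1}{7736}\right) = - \frac{271735}{7736}$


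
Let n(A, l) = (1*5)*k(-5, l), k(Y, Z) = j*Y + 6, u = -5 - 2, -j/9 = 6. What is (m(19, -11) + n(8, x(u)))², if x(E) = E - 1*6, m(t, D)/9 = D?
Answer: 1640961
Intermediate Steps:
j = -54 (j = -9*6 = -54)
u = -7
m(t, D) = 9*D
k(Y, Z) = 6 - 54*Y (k(Y, Z) = -54*Y + 6 = 6 - 54*Y)
x(E) = -6 + E (x(E) = E - 6 = -6 + E)
n(A, l) = 1380 (n(A, l) = (1*5)*(6 - 54*(-5)) = 5*(6 + 270) = 5*276 = 1380)
(m(19, -11) + n(8, x(u)))² = (9*(-11) + 1380)² = (-99 + 1380)² = 1281² = 1640961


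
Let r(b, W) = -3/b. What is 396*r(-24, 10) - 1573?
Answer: -3047/2 ≈ -1523.5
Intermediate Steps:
396*r(-24, 10) - 1573 = 396*(-3/(-24)) - 1573 = 396*(-3*(-1/24)) - 1573 = 396*(⅛) - 1573 = 99/2 - 1573 = -3047/2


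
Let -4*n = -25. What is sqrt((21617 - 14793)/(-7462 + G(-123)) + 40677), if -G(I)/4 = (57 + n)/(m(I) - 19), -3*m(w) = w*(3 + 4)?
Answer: sqrt(162715569255473789)/2000069 ≈ 201.68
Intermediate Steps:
n = 25/4 (n = -1/4*(-25) = 25/4 ≈ 6.2500)
m(w) = -7*w/3 (m(w) = -w*(3 + 4)/3 = -w*7/3 = -7*w/3)
G(I) = -253/(-19 - 7*I/3) (G(I) = -4*(57 + 25/4)/(-7*I/3 - 19) = -253/(-19 - 7*I/3))
sqrt((21617 - 14793)/(-7462 + G(-123)) + 40677) = sqrt((21617 - 14793)/(-7462 + 759/(57 + 7*(-123))) + 40677) = sqrt(6824/(-7462 + 759/(57 - 861)) + 40677) = sqrt(6824/(-7462 + 759/(-804)) + 40677) = sqrt(6824/(-7462 + 759*(-1/804)) + 40677) = sqrt(6824/(-7462 - 253/268) + 40677) = sqrt(6824/(-2000069/268) + 40677) = sqrt(6824*(-268/2000069) + 40677) = sqrt(-1828832/2000069 + 40677) = sqrt(81354977881/2000069) = sqrt(162715569255473789)/2000069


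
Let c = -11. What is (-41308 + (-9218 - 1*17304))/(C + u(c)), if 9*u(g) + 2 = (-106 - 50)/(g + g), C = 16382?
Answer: -3357585/810937 ≈ -4.1404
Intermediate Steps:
u(g) = -2/9 - 26/(3*g) (u(g) = -2/9 + ((-106 - 50)/(g + g))/9 = -2/9 + (-156*1/(2*g))/9 = -2/9 + (-78/g)/9 = -2/9 - 26/(3*g))
(-41308 + (-9218 - 1*17304))/(C + u(c)) = (-41308 + (-9218 - 1*17304))/(16382 + (2/9)*(-39 - 1*(-11))/(-11)) = (-41308 + (-9218 - 17304))/(16382 + (2/9)*(-1/11)*(-39 + 11)) = (-41308 - 26522)/(16382 + (2/9)*(-1/11)*(-28)) = -67830/(16382 + 56/99) = -67830/1621874/99 = -67830*99/1621874 = -3357585/810937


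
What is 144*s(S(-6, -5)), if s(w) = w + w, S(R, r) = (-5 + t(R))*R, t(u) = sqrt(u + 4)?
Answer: 8640 - 1728*I*sqrt(2) ≈ 8640.0 - 2443.8*I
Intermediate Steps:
t(u) = sqrt(4 + u)
S(R, r) = R*(-5 + sqrt(4 + R)) (S(R, r) = (-5 + sqrt(4 + R))*R = R*(-5 + sqrt(4 + R)))
s(w) = 2*w
144*s(S(-6, -5)) = 144*(2*(-6*(-5 + sqrt(4 - 6)))) = 144*(2*(-6*(-5 + sqrt(-2)))) = 144*(2*(-6*(-5 + I*sqrt(2)))) = 144*(2*(30 - 6*I*sqrt(2))) = 144*(60 - 12*I*sqrt(2)) = 8640 - 1728*I*sqrt(2)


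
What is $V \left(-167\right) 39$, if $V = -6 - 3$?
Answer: $58617$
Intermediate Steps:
$V = -9$ ($V = -6 - 3 = -9$)
$V \left(-167\right) 39 = \left(-9\right) \left(-167\right) 39 = 1503 \cdot 39 = 58617$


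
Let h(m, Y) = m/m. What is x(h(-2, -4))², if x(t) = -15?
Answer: 225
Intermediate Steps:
h(m, Y) = 1
x(h(-2, -4))² = (-15)² = 225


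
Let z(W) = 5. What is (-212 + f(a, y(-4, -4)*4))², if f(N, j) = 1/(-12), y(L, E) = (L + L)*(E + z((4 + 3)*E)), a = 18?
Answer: 6477025/144 ≈ 44979.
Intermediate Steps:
y(L, E) = 2*L*(5 + E) (y(L, E) = (L + L)*(E + 5) = (2*L)*(5 + E) = 2*L*(5 + E))
f(N, j) = -1/12
(-212 + f(a, y(-4, -4)*4))² = (-212 - 1/12)² = (-2545/12)² = 6477025/144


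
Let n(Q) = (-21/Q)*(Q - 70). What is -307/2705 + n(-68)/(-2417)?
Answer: -21309101/222291490 ≈ -0.095861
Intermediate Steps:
n(Q) = -21*(-70 + Q)/Q (n(Q) = (-21/Q)*(-70 + Q) = -21*(-70 + Q)/Q)
-307/2705 + n(-68)/(-2417) = -307/2705 + (-21 + 1470/(-68))/(-2417) = -307*1/2705 + (-21 + 1470*(-1/68))*(-1/2417) = -307/2705 + (-21 - 735/34)*(-1/2417) = -307/2705 - 1449/34*(-1/2417) = -307/2705 + 1449/82178 = -21309101/222291490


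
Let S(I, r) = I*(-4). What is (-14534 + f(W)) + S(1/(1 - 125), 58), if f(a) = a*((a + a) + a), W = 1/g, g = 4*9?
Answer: -194638865/13392 ≈ -14534.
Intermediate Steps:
g = 36
S(I, r) = -4*I
W = 1/36 ≈ 0.027778
f(a) = 3*a**2 (f(a) = a*(2*a + a) = a*(3*a) = 3*a**2)
(-14534 + f(W)) + S(1/(1 - 125), 58) = (-14534 + 3*(1/36)**2) - 4/(1 - 125) = (-14534 + 3*(1/1296)) - 4/(-124) = (-14534 + 1/432) - 4*(-1/124) = -6278687/432 + 1/31 = -194638865/13392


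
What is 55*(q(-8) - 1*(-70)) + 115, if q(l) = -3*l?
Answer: 5285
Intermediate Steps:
55*(q(-8) - 1*(-70)) + 115 = 55*(-3*(-8) - 1*(-70)) + 115 = 55*(24 + 70) + 115 = 55*94 + 115 = 5170 + 115 = 5285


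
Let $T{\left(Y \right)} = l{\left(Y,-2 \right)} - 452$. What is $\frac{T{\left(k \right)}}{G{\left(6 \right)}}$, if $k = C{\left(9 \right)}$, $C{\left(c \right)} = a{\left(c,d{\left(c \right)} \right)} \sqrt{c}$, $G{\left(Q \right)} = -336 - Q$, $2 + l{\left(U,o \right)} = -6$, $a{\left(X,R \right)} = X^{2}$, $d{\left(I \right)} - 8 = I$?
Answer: $\frac{230}{171} \approx 1.345$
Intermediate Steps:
$d{\left(I \right)} = 8 + I$
$l{\left(U,o \right)} = -8$ ($l{\left(U,o \right)} = -2 - 6 = -8$)
$C{\left(c \right)} = c^{\frac{5}{2}}$ ($C{\left(c \right)} = c^{2} \sqrt{c} = c^{\frac{5}{2}}$)
$k = 243$ ($k = 9^{\frac{5}{2}} = 243$)
$T{\left(Y \right)} = -460$ ($T{\left(Y \right)} = -8 - 452 = -460$)
$\frac{T{\left(k \right)}}{G{\left(6 \right)}} = - \frac{460}{-336 - 6} = - \frac{460}{-342} = \left(-460\right) \left(- \frac{1}{342}\right) = \frac{230}{171}$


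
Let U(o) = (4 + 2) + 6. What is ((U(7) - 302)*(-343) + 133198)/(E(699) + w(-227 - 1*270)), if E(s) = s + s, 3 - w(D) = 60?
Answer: 25852/149 ≈ 173.50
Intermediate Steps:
U(o) = 12 (U(o) = 6 + 6 = 12)
w(D) = -57 (w(D) = 3 - 1*60 = 3 - 60 = -57)
E(s) = 2*s
((U(7) - 302)*(-343) + 133198)/(E(699) + w(-227 - 1*270)) = ((12 - 302)*(-343) + 133198)/(2*699 - 57) = (-290*(-343) + 133198)/(1398 - 57) = (99470 + 133198)/1341 = 232668*(1/1341) = 25852/149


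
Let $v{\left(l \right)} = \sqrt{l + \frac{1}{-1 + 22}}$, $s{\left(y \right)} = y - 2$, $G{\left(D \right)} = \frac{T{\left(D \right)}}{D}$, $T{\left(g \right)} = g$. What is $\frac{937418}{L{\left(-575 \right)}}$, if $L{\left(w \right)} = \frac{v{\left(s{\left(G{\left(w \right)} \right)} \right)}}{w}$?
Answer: $53901535 i \sqrt{105} \approx 5.5233 \cdot 10^{8} i$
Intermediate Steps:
$G{\left(D \right)} = 1$ ($G{\left(D \right)} = \frac{D}{D} = 1$)
$s{\left(y \right)} = -2 + y$ ($s{\left(y \right)} = y - 2 = -2 + y$)
$v{\left(l \right)} = \sqrt{\frac{1}{21} + l}$ ($v{\left(l \right)} = \sqrt{l + \frac{1}{21}} = \sqrt{\frac{1}{21} + l}$)
$L{\left(w \right)} = \frac{2 i \sqrt{105}}{21 w}$ ($L{\left(w \right)} = \frac{\frac{1}{21} \sqrt{21 + 441 \left(-2 + 1\right)}}{w} = \frac{\frac{1}{21} \sqrt{21 + 441 \left(-1\right)}}{w} = \frac{\frac{1}{21} \sqrt{21 - 441}}{w} = \frac{\frac{1}{21} \sqrt{-420}}{w} = \frac{\frac{1}{21} \cdot 2 i \sqrt{105}}{w} = \frac{\frac{2}{21} i \sqrt{105}}{w} = \frac{2 i \sqrt{105}}{21 w}$)
$\frac{937418}{L{\left(-575 \right)}} = \frac{937418}{\frac{2}{21} i \sqrt{105} \frac{1}{-575}} = \frac{937418}{\frac{2}{21} i \sqrt{105} \left(- \frac{1}{575}\right)} = \frac{937418}{\left(- \frac{2}{12075}\right) i \sqrt{105}} = 937418 \frac{115 i \sqrt{105}}{2} = 53901535 i \sqrt{105}$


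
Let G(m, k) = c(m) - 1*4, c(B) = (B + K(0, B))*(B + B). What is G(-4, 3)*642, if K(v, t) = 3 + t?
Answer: 23112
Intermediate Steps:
c(B) = 2*B*(3 + 2*B) (c(B) = (B + (3 + B))*(B + B) = (3 + 2*B)*(2*B) = 2*B*(3 + 2*B))
G(m, k) = -4 + 2*m*(3 + 2*m) (G(m, k) = 2*m*(3 + 2*m) - 1*4 = 2*m*(3 + 2*m) - 4 = -4 + 2*m*(3 + 2*m))
G(-4, 3)*642 = (-4 + 2*(-4)*(3 + 2*(-4)))*642 = (-4 + 2*(-4)*(3 - 8))*642 = (-4 + 2*(-4)*(-5))*642 = (-4 + 40)*642 = 36*642 = 23112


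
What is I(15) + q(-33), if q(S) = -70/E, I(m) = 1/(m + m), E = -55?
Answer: 431/330 ≈ 1.3061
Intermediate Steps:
I(m) = 1/(2*m)
q(S) = 14/11 (q(S) = -70/(-55) = -70*(-1/55) = 14/11)
I(15) + q(-33) = (1/2)/15 + 14/11 = (1/2)*(1/15) + 14/11 = 1/30 + 14/11 = 431/330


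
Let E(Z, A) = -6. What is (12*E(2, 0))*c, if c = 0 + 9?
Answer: -648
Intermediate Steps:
c = 9
(12*E(2, 0))*c = (12*(-6))*9 = -72*9 = -648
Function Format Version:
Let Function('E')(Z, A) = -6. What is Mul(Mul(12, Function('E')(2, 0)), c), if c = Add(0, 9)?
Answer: -648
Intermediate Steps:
c = 9
Mul(Mul(12, Function('E')(2, 0)), c) = Mul(Mul(12, -6), 9) = Mul(-72, 9) = -648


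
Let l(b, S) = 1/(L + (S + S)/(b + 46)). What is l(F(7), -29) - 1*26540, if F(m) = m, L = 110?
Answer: -153188827/5772 ≈ -26540.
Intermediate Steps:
l(b, S) = 1/(110 + 2*S/(46 + b)) (l(b, S) = 1/(110 + (S + S)/(b + 46)) = 1/(110 + (2*S)/(46 + b)) = 1/(110 + 2*S/(46 + b)))
l(F(7), -29) - 1*26540 = (46 + 7)/(2*(2530 - 29 + 55*7)) - 1*26540 = (½)*53/(2530 - 29 + 385) - 26540 = (½)*53/2886 - 26540 = (½)*(1/2886)*53 - 26540 = 53/5772 - 26540 = -153188827/5772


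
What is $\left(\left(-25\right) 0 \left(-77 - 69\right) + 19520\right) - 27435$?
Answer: $-7915$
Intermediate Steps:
$\left(\left(-25\right) 0 \left(-77 - 69\right) + 19520\right) - 27435 = \left(0 \left(-146\right) + 19520\right) - 27435 = \left(0 + 19520\right) - 27435 = 19520 - 27435 = -7915$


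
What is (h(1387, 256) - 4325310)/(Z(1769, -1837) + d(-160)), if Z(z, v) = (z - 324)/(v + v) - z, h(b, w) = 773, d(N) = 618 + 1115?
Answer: 15888348938/133709 ≈ 1.1883e+5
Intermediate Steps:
d(N) = 1733
Z(z, v) = -z + (-324 + z)/(2*v) (Z(z, v) = (-324 + z)/((2*v)) - z = (-324 + z)*(1/(2*v)) - z = (-324 + z)/(2*v) - z = -z + (-324 + z)/(2*v))
(h(1387, 256) - 4325310)/(Z(1769, -1837) + d(-160)) = (773 - 4325310)/((-162 + (½)*1769 - 1*(-1837)*1769)/(-1837) + 1733) = -4324537/(-(-162 + 1769/2 + 3249653)/1837 + 1733) = -4324537/(-1/1837*6500751/2 + 1733) = -4324537/(-6500751/3674 + 1733) = -4324537/(-133709/3674) = -4324537*(-3674/133709) = 15888348938/133709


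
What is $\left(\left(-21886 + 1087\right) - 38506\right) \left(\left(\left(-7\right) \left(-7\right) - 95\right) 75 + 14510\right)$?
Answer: $-655913300$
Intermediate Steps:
$\left(\left(-21886 + 1087\right) - 38506\right) \left(\left(\left(-7\right) \left(-7\right) - 95\right) 75 + 14510\right) = \left(-20799 - 38506\right) \left(\left(49 - 95\right) 75 + 14510\right) = - 59305 \left(\left(-46\right) 75 + 14510\right) = - 59305 \left(-3450 + 14510\right) = \left(-59305\right) 11060 = -655913300$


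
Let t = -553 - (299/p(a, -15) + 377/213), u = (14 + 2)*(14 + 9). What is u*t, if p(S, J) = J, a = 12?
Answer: -69871056/355 ≈ -1.9682e+5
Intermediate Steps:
u = 368 (u = 16*23 = 368)
t = -189867/355 (t = -553 - (299/(-15) + 377/213) = -553 - (299*(-1/15) + 377*(1/213)) = -553 - (-299/15 + 377/213) = -553 - 1*(-6448/355) = -553 + 6448/355 = -189867/355 ≈ -534.84)
u*t = 368*(-189867/355) = -69871056/355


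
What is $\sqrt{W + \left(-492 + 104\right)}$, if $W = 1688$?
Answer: $10 \sqrt{13} \approx 36.056$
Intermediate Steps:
$\sqrt{W + \left(-492 + 104\right)} = \sqrt{1688 + \left(-492 + 104\right)} = \sqrt{1688 - 388} = \sqrt{1300} = 10 \sqrt{13}$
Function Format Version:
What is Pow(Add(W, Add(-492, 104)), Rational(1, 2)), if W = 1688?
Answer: Mul(10, Pow(13, Rational(1, 2))) ≈ 36.056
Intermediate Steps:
Pow(Add(W, Add(-492, 104)), Rational(1, 2)) = Pow(Add(1688, Add(-492, 104)), Rational(1, 2)) = Pow(Add(1688, -388), Rational(1, 2)) = Pow(1300, Rational(1, 2)) = Mul(10, Pow(13, Rational(1, 2)))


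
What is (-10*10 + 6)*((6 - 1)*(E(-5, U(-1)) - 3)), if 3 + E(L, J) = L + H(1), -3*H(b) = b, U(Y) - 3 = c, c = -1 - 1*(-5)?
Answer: 15980/3 ≈ 5326.7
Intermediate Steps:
c = 4 (c = -1 + 5 = 4)
U(Y) = 7 (U(Y) = 3 + 4 = 7)
H(b) = -b/3
E(L, J) = -10/3 + L (E(L, J) = -3 + (L - 1/3*1) = -3 + (L - 1/3) = -3 + (-1/3 + L) = -10/3 + L)
(-10*10 + 6)*((6 - 1)*(E(-5, U(-1)) - 3)) = (-10*10 + 6)*((6 - 1)*((-10/3 - 5) - 3)) = (-100 + 6)*(5*(-25/3 - 3)) = -470*(-34)/3 = -94*(-170/3) = 15980/3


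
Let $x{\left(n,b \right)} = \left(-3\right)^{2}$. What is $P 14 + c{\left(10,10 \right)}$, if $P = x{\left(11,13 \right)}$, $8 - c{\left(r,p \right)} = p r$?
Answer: $34$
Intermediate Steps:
$c{\left(r,p \right)} = 8 - p r$
$x{\left(n,b \right)} = 9$
$P = 9$
$P 14 + c{\left(10,10 \right)} = 9 \cdot 14 + \left(8 - 10 \cdot 10\right) = 126 + \left(8 - 100\right) = 126 - 92 = 34$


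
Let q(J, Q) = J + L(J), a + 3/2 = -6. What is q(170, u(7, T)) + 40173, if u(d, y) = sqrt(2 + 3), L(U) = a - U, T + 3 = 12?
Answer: 80331/2 ≈ 40166.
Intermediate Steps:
T = 9 (T = -3 + 12 = 9)
a = -15/2 (a = -3/2 - 6 = -15/2 ≈ -7.5000)
L(U) = -15/2 - U
u(d, y) = sqrt(5)
q(J, Q) = -15/2 (q(J, Q) = J + (-15/2 - J) = -15/2)
q(170, u(7, T)) + 40173 = -15/2 + 40173 = 80331/2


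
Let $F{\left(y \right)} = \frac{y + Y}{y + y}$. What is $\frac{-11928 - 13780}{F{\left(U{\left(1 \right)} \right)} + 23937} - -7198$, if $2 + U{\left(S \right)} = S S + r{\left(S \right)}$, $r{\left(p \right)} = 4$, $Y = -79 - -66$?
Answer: $\frac{258391232}{35903} \approx 7196.9$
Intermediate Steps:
$Y = -13$ ($Y = -79 + 66 = -13$)
$U{\left(S \right)} = 2 + S^{2}$ ($U{\left(S \right)} = -2 + \left(S S + 4\right) = -2 + \left(S^{2} + 4\right) = -2 + \left(4 + S^{2}\right) = 2 + S^{2}$)
$F{\left(y \right)} = \frac{-13 + y}{2 y}$ ($F{\left(y \right)} = \frac{y - 13}{y + y} = \frac{-13 + y}{2 y}$)
$\frac{-11928 - 13780}{F{\left(U{\left(1 \right)} \right)} + 23937} - -7198 = \frac{-11928 - 13780}{\frac{-13 + \left(2 + 1^{2}\right)}{2 \left(2 + 1^{2}\right)} + 23937} - -7198 = - \frac{25708}{\frac{-13 + \left(2 + 1\right)}{2 \left(2 + 1\right)} + 23937} + 7198 = - \frac{25708}{\frac{-13 + 3}{2 \cdot 3} + 23937} + 7198 = - \frac{25708}{\frac{1}{2} \cdot \frac{1}{3} \left(-10\right) + 23937} + 7198 = - \frac{25708}{- \frac{5}{3} + 23937} + 7198 = - \frac{25708}{\frac{71806}{3}} + 7198 = \left(-25708\right) \frac{3}{71806} + 7198 = - \frac{38562}{35903} + 7198 = \frac{258391232}{35903}$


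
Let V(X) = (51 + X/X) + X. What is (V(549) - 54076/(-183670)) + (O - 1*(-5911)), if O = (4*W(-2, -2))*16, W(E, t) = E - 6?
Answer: 551037038/91835 ≈ 6000.3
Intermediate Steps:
W(E, t) = -6 + E
O = -512 (O = (4*(-6 - 2))*16 = (4*(-8))*16 = -32*16 = -512)
V(X) = 52 + X (V(X) = (51 + 1) + X = 52 + X)
(V(549) - 54076/(-183670)) + (O - 1*(-5911)) = ((52 + 549) - 54076/(-183670)) + (-512 - 1*(-5911)) = (601 - 54076*(-1/183670)) + (-512 + 5911) = (601 + 27038/91835) + 5399 = 55219873/91835 + 5399 = 551037038/91835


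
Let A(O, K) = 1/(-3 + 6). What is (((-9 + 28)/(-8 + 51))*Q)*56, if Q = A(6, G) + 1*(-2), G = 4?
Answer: -5320/129 ≈ -41.240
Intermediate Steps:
A(O, K) = ⅓ (A(O, K) = 1/3 = ⅓)
Q = -5/3 (Q = ⅓ + 1*(-2) = ⅓ - 2 = -5/3 ≈ -1.6667)
(((-9 + 28)/(-8 + 51))*Q)*56 = (((-9 + 28)/(-8 + 51))*(-5/3))*56 = ((19/43)*(-5/3))*56 = -95/129*56 = -5320/129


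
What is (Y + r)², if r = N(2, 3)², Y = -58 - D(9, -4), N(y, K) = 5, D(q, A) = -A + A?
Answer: 1089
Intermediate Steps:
D(q, A) = 0
Y = -58 (Y = -58 - 1*0 = -58 + 0 = -58)
r = 25 (r = 5² = 25)
(Y + r)² = (-58 + 25)² = (-33)² = 1089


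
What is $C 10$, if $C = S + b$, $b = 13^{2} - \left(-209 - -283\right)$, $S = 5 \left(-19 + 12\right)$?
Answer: $600$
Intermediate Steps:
$S = -35$ ($S = 5 \left(-7\right) = -35$)
$b = 95$ ($b = 169 - \left(-209 + 283\right) = 169 - 74 = 95$)
$C = 60$ ($C = -35 + 95 = 60$)
$C 10 = 60 \cdot 10 = 600$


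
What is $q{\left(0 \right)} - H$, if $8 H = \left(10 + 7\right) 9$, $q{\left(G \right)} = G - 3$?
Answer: $- \frac{177}{8} \approx -22.125$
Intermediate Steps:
$q{\left(G \right)} = -3 + G$ ($q{\left(G \right)} = G - 3 = -3 + G$)
$H = \frac{153}{8}$ ($H = \frac{\left(10 + 7\right) 9}{8} = \frac{17 \cdot 9}{8} = \frac{1}{8} \cdot 153 = \frac{153}{8} \approx 19.125$)
$q{\left(0 \right)} - H = \left(-3 + 0\right) - \frac{153}{8} = -3 - \frac{153}{8} = - \frac{177}{8}$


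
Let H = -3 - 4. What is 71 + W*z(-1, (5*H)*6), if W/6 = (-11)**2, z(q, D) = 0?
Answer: 71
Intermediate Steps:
H = -7
W = 726 (W = 6*(-11)**2 = 6*121 = 726)
71 + W*z(-1, (5*H)*6) = 71 + 726*0 = 71 + 0 = 71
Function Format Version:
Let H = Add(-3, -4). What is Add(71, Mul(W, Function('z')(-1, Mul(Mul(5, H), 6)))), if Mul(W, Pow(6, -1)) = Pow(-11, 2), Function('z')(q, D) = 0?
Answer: 71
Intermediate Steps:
H = -7
W = 726 (W = Mul(6, Pow(-11, 2)) = Mul(6, 121) = 726)
Add(71, Mul(W, Function('z')(-1, Mul(Mul(5, H), 6)))) = Add(71, Mul(726, 0)) = Add(71, 0) = 71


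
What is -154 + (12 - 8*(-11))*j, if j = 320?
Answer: 31846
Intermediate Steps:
-154 + (12 - 8*(-11))*j = -154 + (12 - 8*(-11))*320 = -154 + (12 + 88)*320 = -154 + 100*320 = -154 + 32000 = 31846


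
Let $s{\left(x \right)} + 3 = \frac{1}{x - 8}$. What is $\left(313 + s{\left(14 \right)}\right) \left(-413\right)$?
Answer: $- \frac{768593}{6} \approx -1.281 \cdot 10^{5}$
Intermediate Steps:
$s{\left(x \right)} = -3 + \frac{1}{-8 + x}$ ($s{\left(x \right)} = -3 + \frac{1}{x - 8} = -3 + \frac{1}{-8 + x}$)
$\left(313 + s{\left(14 \right)}\right) \left(-413\right) = \left(313 + \frac{25 - 42}{-8 + 14}\right) \left(-413\right) = \left(313 + \frac{25 - 42}{6}\right) \left(-413\right) = \left(313 + \frac{1}{6} \left(-17\right)\right) \left(-413\right) = \left(313 - \frac{17}{6}\right) \left(-413\right) = \frac{1861}{6} \left(-413\right) = - \frac{768593}{6}$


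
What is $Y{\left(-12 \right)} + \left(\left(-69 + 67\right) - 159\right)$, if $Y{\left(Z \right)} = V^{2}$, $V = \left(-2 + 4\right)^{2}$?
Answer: $-145$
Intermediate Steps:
$V = 4$ ($V = 2^{2} = 4$)
$Y{\left(Z \right)} = 16$ ($Y{\left(Z \right)} = 4^{2} = 16$)
$Y{\left(-12 \right)} + \left(\left(-69 + 67\right) - 159\right) = 16 + \left(\left(-69 + 67\right) - 159\right) = 16 - 161 = -145$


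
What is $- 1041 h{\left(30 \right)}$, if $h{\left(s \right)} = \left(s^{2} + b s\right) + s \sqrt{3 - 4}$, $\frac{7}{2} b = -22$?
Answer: $- \frac{5184180}{7} - 31230 i \approx -7.406 \cdot 10^{5} - 31230.0 i$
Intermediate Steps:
$b = - \frac{44}{7}$ ($b = \frac{2}{7} \left(-22\right) = - \frac{44}{7} \approx -6.2857$)
$h{\left(s \right)} = s^{2} - \frac{44 s}{7} + i s$ ($h{\left(s \right)} = \left(s^{2} - \frac{44 s}{7}\right) + s \sqrt{3 - 4} = \left(s^{2} - \frac{44 s}{7}\right) + s \sqrt{-1} = \left(s^{2} - \frac{44 s}{7}\right) + s i = \left(s^{2} - \frac{44 s}{7}\right) + i s = s^{2} - \frac{44 s}{7} + i s$)
$- 1041 h{\left(30 \right)} = - 1041 \cdot \frac{1}{7} \cdot 30 \left(-44 + 7 i + 7 \cdot 30\right) = - 1041 \cdot \frac{1}{7} \cdot 30 \left(-44 + 7 i + 210\right) = - 1041 \cdot \frac{1}{7} \cdot 30 \left(166 + 7 i\right) = - 1041 \left(\frac{4980}{7} + 30 i\right) = - \frac{5184180}{7} - 31230 i$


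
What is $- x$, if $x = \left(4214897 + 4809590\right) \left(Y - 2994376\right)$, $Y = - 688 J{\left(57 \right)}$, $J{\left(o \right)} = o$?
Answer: $27376611567304$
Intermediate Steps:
$Y = -39216$ ($Y = \left(-688\right) 57 = -39216$)
$x = -27376611567304$ ($x = \left(4214897 + 4809590\right) \left(-39216 - 2994376\right) = 9024487 \left(-39216 - 2994376\right) = 9024487 \left(-3033592\right) = -27376611567304$)
$- x = \left(-1\right) \left(-27376611567304\right) = 27376611567304$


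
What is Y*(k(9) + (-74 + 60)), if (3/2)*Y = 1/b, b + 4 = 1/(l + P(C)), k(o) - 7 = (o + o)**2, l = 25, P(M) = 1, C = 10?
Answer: -16484/309 ≈ -53.346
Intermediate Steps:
k(o) = 7 + 4*o**2 (k(o) = 7 + (o + o)**2 = 7 + (2*o)**2 = 7 + 4*o**2)
b = -103/26 (b = -4 + 1/(25 + 1) = -4 + 1/26 = -103/26 ≈ -3.9615)
Y = -52/309 (Y = 2/(3*(-103/26)) = (2/3)*(-26/103) = -52/309 ≈ -0.16828)
Y*(k(9) + (-74 + 60)) = -52*((7 + 4*9**2) + (-74 + 60))/309 = -52*((7 + 4*81) - 14)/309 = -52*((7 + 324) - 14)/309 = -52*(331 - 14)/309 = -52/309*317 = -16484/309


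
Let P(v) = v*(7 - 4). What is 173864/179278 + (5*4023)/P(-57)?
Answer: -198691457/1703141 ≈ -116.66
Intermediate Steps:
P(v) = 3*v (P(v) = v*3 = 3*v)
173864/179278 + (5*4023)/P(-57) = 173864/179278 + (5*4023)/((3*(-57))) = 173864*(1/179278) + 20115/(-171) = 86932/89639 + 20115*(-1/171) = 86932/89639 - 2235/19 = -198691457/1703141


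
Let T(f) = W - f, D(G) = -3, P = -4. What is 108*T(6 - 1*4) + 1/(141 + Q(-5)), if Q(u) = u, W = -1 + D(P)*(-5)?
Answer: 176257/136 ≈ 1296.0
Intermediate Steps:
W = 14 (W = -1 - 3*(-5) = -1 + 15 = 14)
T(f) = 14 - f
108*T(6 - 1*4) + 1/(141 + Q(-5)) = 108*(14 - (6 - 1*4)) + 1/(141 - 5) = 108*(14 - (6 - 4)) + 1/136 = 108*(14 - 1*2) + 1/136 = 108*(14 - 2) + 1/136 = 108*12 + 1/136 = 1296 + 1/136 = 176257/136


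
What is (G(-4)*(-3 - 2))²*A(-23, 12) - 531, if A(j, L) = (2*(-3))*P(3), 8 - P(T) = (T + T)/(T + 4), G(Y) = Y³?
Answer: -30723717/7 ≈ -4.3891e+6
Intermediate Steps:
P(T) = 8 - 2*T/(4 + T) (P(T) = 8 - (T + T)/(T + 4) = 8 - 2*T/(4 + T))
A(j, L) = -300/7 (A(j, L) = (2*(-3))*(2*(16 + 3*3)/(4 + 3)) = -12*(16 + 9)/7 = -12*25/7 = -6*50/7 = -300/7)
(G(-4)*(-3 - 2))²*A(-23, 12) - 531 = ((-4)³*(-3 - 2))²*(-300/7) - 531 = (-64*(-5))²*(-300/7) - 531 = 320²*(-300/7) - 531 = 102400*(-300/7) - 531 = -30720000/7 - 531 = -30723717/7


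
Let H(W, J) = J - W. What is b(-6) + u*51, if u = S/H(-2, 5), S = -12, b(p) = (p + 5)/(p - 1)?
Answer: -611/7 ≈ -87.286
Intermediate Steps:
b(p) = (5 + p)/(-1 + p)
u = -12/7 (u = -12/(5 - 1*(-2)) = -12/(5 + 2) = -12/7 ≈ -1.7143)
b(-6) + u*51 = (5 - 6)/(-1 - 6) - 12/7*51 = -1/(-7) - 612/7 = -1/7*(-1) - 612/7 = 1/7 - 612/7 = -611/7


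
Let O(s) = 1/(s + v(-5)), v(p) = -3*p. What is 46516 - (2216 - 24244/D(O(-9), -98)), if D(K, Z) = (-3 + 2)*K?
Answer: -101164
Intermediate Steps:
O(s) = 1/(15 + s) (O(s) = 1/(s - 3*(-5)) = 1/(s + 15) = 1/(15 + s))
D(K, Z) = -K
46516 - (2216 - 24244/D(O(-9), -98)) = 46516 - (2216 - 24244/((-1/(15 - 9)))) = 46516 - (2216 - 24244/((-1/6))) = 46516 - (2216 - 24244/((-1*⅙))) = 46516 - (2216 - 24244/(-⅙)) = 46516 - (2216 - 24244*(-6)) = 46516 - (2216 - 1*(-145464)) = 46516 - (2216 + 145464) = 46516 - 1*147680 = 46516 - 147680 = -101164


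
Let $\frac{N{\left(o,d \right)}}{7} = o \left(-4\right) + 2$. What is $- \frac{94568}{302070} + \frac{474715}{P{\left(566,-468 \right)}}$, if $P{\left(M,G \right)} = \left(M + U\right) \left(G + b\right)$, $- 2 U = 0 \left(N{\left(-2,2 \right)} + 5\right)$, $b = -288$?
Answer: $- \frac{30643738163}{21542424120} \approx -1.4225$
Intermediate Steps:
$N{\left(o,d \right)} = 14 - 28 o$ ($N{\left(o,d \right)} = 7 \left(o \left(-4\right) + 2\right) = 7 \left(- 4 o + 2\right) = 7 \left(2 - 4 o\right) = 14 - 28 o$)
$U = 0$ ($U = - \frac{0 \left(\left(14 - -56\right) + 5\right)}{2} = - \frac{0 \left(\left(14 + 56\right) + 5\right)}{2} = - \frac{0 \left(70 + 5\right)}{2} = - \frac{0 \cdot 75}{2} = \left(- \frac{1}{2}\right) 0 = 0$)
$P{\left(M,G \right)} = M \left(-288 + G\right)$ ($P{\left(M,G \right)} = \left(M + 0\right) \left(G - 288\right) = M \left(-288 + G\right)$)
$- \frac{94568}{302070} + \frac{474715}{P{\left(566,-468 \right)}} = - \frac{94568}{302070} + \frac{474715}{566 \left(-288 - 468\right)} = \left(-94568\right) \frac{1}{302070} + \frac{474715}{566 \left(-756\right)} = - \frac{47284}{151035} + \frac{474715}{-427896} = - \frac{47284}{151035} + 474715 \left(- \frac{1}{427896}\right) = - \frac{47284}{151035} - \frac{474715}{427896} = - \frac{30643738163}{21542424120}$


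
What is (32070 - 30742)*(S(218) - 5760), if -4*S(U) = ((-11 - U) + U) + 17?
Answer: -7651272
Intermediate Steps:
S(U) = -3/2 (S(U) = -(((-11 - U) + U) + 17)/4 = -(-11 + 17)/4 = -1/4*6 = -3/2)
(32070 - 30742)*(S(218) - 5760) = (32070 - 30742)*(-3/2 - 5760) = 1328*(-11523/2) = -7651272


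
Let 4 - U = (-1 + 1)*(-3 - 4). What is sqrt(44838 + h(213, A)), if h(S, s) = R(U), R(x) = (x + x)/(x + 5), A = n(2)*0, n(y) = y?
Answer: 5*sqrt(16142)/3 ≈ 211.75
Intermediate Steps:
U = 4 (U = 4 - (-1 + 1)*(-3 - 4) = 4 - 0*(-7) = 4 - 1*0 = 4 + 0 = 4)
A = 0 (A = 2*0 = 0)
R(x) = 2*x/(5 + x) (R(x) = (2*x)/(5 + x) = 2*x/(5 + x))
h(S, s) = 8/9 (h(S, s) = 2*4/(5 + 4) = 2*4/9 = 2*4*(1/9) = 8/9)
sqrt(44838 + h(213, A)) = sqrt(44838 + 8/9) = sqrt(403550/9) = 5*sqrt(16142)/3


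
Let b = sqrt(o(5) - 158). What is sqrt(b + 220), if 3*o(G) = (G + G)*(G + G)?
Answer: sqrt(1980 + 3*I*sqrt(1122))/3 ≈ 14.837 + 0.37627*I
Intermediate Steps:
o(G) = 4*G**2/3 (o(G) = ((G + G)*(G + G))/3 = ((2*G)*(2*G))/3 = (4*G**2)/3 = 4*G**2/3)
b = I*sqrt(1122)/3 (b = sqrt((4/3)*5**2 - 158) = sqrt((4/3)*25 - 158) = sqrt(100/3 - 158) = sqrt(-374/3) = I*sqrt(1122)/3 ≈ 11.165*I)
sqrt(b + 220) = sqrt(I*sqrt(1122)/3 + 220) = sqrt(220 + I*sqrt(1122)/3)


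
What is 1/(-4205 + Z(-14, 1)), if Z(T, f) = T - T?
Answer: -1/4205 ≈ -0.00023781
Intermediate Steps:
Z(T, f) = 0
1/(-4205 + Z(-14, 1)) = 1/(-4205 + 0) = 1/(-4205) = -1/4205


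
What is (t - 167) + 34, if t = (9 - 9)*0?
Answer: -133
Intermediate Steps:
t = 0 (t = 0*0 = 0)
(t - 167) + 34 = (0 - 167) + 34 = -167 + 34 = -133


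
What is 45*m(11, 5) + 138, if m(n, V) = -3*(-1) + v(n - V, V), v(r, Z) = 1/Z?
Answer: 282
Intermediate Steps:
m(n, V) = 3 + 1/V (m(n, V) = -3*(-1) + 1/V = 3 + 1/V)
45*m(11, 5) + 138 = 45*(3 + 1/5) + 138 = 45*(3 + ⅕) + 138 = 45*(16/5) + 138 = 144 + 138 = 282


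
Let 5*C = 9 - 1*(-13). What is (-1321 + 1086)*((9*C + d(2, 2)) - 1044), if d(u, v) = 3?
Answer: 235329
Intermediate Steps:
C = 22/5 (C = (9 - 1*(-13))/5 = (9 + 13)/5 = (⅕)*22 = 22/5 ≈ 4.4000)
(-1321 + 1086)*((9*C + d(2, 2)) - 1044) = (-1321 + 1086)*((9*(22/5) + 3) - 1044) = -235*((198/5 + 3) - 1044) = -235*(213/5 - 1044) = -235*(-5007/5) = 235329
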